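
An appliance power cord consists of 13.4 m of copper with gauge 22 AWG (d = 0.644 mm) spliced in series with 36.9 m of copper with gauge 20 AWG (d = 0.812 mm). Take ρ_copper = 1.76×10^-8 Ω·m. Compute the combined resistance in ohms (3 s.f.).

Segment 1: A = π(0.644/2 mm)² = π(3.2200e-04 m)² = 3.257e-07 m²
R₁ = ρL/A = (1.76×10^-8)(13.4)/(3.257e-07) = 0.724 Ω
Segment 2: A = π(0.812/2 mm)² = π(4.0600e-04 m)² = 5.178e-07 m²
R₂ = (1.76×10^-8)(36.9)/(5.178e-07) = 1.254 Ω
R = R₁ + R₂ = 1.98 Ω

1.98 Ω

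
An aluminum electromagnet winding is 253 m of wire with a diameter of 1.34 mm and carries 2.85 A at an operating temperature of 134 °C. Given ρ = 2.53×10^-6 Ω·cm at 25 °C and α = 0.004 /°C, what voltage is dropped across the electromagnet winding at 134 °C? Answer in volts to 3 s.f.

ρ = 2.53×10^-6 Ω·cm = 2.53×10^-8 Ω·m
A = π(d/2)² = π(6.7000e-04 m)² = 1.410e-06 m²
R₍25₎ = ρL/A = (2.53×10^-8)(253)/(1.410e-06) = 4.539 Ω
R₍134₎ = R₍25₎(1 + αΔT) = 4.539 × (1 + 0.004×109) = 6.518 Ω
V = IR = 2.85 × 6.518 = 18.6 V

18.6 V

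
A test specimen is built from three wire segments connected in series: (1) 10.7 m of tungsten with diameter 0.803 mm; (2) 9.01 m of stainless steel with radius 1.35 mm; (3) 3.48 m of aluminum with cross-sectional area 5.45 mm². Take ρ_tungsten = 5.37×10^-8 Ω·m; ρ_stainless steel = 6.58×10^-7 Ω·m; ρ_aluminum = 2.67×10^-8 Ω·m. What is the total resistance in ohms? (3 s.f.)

2.19 Ω

Seg 1: A = π(d/2)² = π(4.0150e-04 m)² = 5.064e-07 m²
R_1 = (5.37×10^-8)(10.7)/(5.064e-07) = 1.135 Ω
Seg 2: A = πr² = π(1.3500e-03 m)² = 5.726e-06 m²
R_2 = (6.58×10^-7)(9.01)/(5.726e-06) = 1.035 Ω
Seg 3: A = 5.45 mm² = 5.450e-06 m²
R_3 = (2.67×10^-8)(3.48)/(5.450e-06) = 0.01705 Ω
R_total = R_1 + R_2 + R_3 = 2.19 Ω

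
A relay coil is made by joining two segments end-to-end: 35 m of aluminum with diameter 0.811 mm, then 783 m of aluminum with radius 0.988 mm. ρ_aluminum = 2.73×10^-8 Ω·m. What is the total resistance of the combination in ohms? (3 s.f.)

Segment 1: A = π(d/2)² = π(4.0550e-04 m)² = 5.166e-07 m²
R₁ = ρL/A = (2.73×10^-8)(35)/(5.166e-07) = 1.85 Ω
Segment 2: A = πr² = π(9.8800e-04 m)² = 3.067e-06 m²
R₂ = (2.73×10^-8)(783)/(3.067e-06) = 6.97 Ω
R = R₁ + R₂ = 8.82 Ω

8.82 Ω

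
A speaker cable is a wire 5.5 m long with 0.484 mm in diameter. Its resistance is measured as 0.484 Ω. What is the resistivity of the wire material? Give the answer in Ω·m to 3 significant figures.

A = π(d/2)² = π(2.4200e-04 m)² = 1.840e-07 m²
ρ = RA/L = (0.484)(1.840e-07)/(5.5) = 1.62×10^-8 Ω·m

1.62×10^-8 Ω·m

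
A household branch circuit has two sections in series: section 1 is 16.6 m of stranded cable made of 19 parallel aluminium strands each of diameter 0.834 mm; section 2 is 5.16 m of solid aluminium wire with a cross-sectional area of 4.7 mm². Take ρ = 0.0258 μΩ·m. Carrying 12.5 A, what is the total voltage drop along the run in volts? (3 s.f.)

ρ = 0.0258 μΩ·m = 2.58×10^-8 Ω·m
Section 1: A_strand = π(4.1700e-04)² = 5.463e-07 m²; R₁ = ρL/(N·A_s) = (2.58×10^-8)(16.6)/(19×5.463e-07) = 0.04126 Ω
Section 2: A = 4.7 mm² = 4.700e-06 m²
R₂ = (2.58×10^-8)(5.16)/(4.700e-06) = 0.02833 Ω
R = R₁ + R₂ = 0.06959 Ω
V = IR = 12.5 × 0.06959 = 0.870 V

0.870 V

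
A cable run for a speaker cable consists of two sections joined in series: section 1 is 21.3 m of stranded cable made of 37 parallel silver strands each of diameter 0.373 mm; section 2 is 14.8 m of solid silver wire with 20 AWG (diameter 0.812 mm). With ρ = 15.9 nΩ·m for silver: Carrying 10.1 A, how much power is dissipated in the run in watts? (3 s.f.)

54.9 W

ρ = 15.9 nΩ·m = 1.59×10^-8 Ω·m
Section 1: A_strand = π(1.8650e-04)² = 1.093e-07 m²; R₁ = ρL/(N·A_s) = (1.59×10^-8)(21.3)/(37×1.093e-07) = 0.08377 Ω
Section 2: A = π(0.812/2 mm)² = π(4.0600e-04 m)² = 5.178e-07 m²
R₂ = (1.59×10^-8)(14.8)/(5.178e-07) = 0.4544 Ω
R = R₁ + R₂ = 0.5382 Ω
P = I²R = (10.1)² × 0.5382 = 54.9 W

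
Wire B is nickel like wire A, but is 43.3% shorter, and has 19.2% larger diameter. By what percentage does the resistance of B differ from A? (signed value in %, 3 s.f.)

-60.1%

R ∝ L/d², so R_B/R_A = (1 − 43.3/100) × (1 + 19.2/100)⁻²
= 0.567 × 0.7038 = 0.3991
(R_B − R_A)/R_A = 0.3991 − 1 = -60.1%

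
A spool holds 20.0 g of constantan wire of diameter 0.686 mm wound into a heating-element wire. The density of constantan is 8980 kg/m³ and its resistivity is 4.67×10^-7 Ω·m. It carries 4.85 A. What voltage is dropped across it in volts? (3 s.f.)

36.9 V

A = π(d/2)² = π(3.4300e-04 m)² = 3.6961e-07 m²
L = m/(density·A) = 0.02/(8980×3.6961e-07) = 6.026 m
R = ρL/A = (4.67×10^-7)(6.026)/(3.6961e-07) = 7.614 Ω
V = IR = 4.85 × 7.614 = 36.9 V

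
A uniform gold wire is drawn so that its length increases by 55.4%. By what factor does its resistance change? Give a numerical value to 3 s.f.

2.41

k = 1 + 55.4/100 = 1.554; volume constant ⇒ A' = A/k, so R' = k²R.
Factor = 2.41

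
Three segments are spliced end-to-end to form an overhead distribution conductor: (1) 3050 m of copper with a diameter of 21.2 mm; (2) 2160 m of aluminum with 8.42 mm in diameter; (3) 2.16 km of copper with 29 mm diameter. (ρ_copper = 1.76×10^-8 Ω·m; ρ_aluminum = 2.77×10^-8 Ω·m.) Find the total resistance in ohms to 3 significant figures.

1.28 Ω

Seg 1: A = π(d/2)² = π(1.0600e-02 m)² = 3.530e-04 m²
R_1 = (1.76×10^-8)(3050)/(3.530e-04) = 0.1521 Ω
Seg 2: A = π(d/2)² = π(4.2100e-03 m)² = 5.568e-05 m²
R_2 = (2.77×10^-8)(2160)/(5.568e-05) = 1.075 Ω
Seg 3: A = π(d/2)² = π(1.4500e-02 m)² = 6.605e-04 m²
R_3 = (1.76×10^-8)(2160)/(6.605e-04) = 0.05755 Ω
R_total = R_1 + R_2 + R_3 = 1.28 Ω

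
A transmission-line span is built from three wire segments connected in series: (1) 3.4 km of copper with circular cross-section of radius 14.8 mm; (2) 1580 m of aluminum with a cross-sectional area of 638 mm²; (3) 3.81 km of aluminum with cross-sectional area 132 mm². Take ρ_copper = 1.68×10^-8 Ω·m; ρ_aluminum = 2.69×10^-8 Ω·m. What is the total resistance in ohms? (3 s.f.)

Seg 1: A = πr² = π(1.4800e-02 m)² = 6.881e-04 m²
R_1 = (1.68×10^-8)(3400)/(6.881e-04) = 0.08301 Ω
Seg 2: A = 638 mm² = 6.380e-04 m²
R_2 = (2.69×10^-8)(1580)/(6.380e-04) = 0.06662 Ω
Seg 3: A = 132 mm² = 1.320e-04 m²
R_3 = (2.69×10^-8)(3810)/(1.320e-04) = 0.7764 Ω
R_total = R_1 + R_2 + R_3 = 0.926 Ω

0.926 Ω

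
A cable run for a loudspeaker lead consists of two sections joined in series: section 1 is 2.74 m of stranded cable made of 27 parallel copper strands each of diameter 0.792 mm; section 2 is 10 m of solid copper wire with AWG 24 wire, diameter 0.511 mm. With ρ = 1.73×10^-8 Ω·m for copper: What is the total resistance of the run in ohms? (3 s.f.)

0.847 Ω

Section 1: A_strand = π(3.9600e-04)² = 4.927e-07 m²; R₁ = ρL/(N·A_s) = (1.73×10^-8)(2.74)/(27×4.927e-07) = 0.003564 Ω
Section 2: A = π(0.511/2 mm)² = π(2.5550e-04 m)² = 2.051e-07 m²
R₂ = (1.73×10^-8)(10)/(2.051e-07) = 0.8436 Ω
R = R₁ + R₂ = 0.847 Ω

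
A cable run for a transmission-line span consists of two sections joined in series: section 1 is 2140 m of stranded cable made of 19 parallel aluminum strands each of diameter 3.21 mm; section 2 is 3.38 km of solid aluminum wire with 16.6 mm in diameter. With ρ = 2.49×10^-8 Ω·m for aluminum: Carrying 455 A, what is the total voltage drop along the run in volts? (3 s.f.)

Section 1: A_strand = π(1.6050e-03)² = 8.093e-06 m²; R₁ = ρL/(N·A_s) = (2.49×10^-8)(2140)/(19×8.093e-06) = 0.3465 Ω
Section 2: A = π(d/2)² = π(8.3000e-03 m)² = 2.164e-04 m²
R₂ = (2.49×10^-8)(3380)/(2.164e-04) = 0.3889 Ω
R = R₁ + R₂ = 0.7354 Ω
V = IR = 455 × 0.7354 = 335 V

335 V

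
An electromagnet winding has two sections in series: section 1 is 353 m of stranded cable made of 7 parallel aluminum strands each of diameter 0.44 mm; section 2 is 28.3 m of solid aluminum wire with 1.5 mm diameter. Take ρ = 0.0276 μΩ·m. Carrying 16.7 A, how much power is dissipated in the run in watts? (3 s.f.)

ρ = 0.0276 μΩ·m = 2.76×10^-8 Ω·m
Section 1: A_strand = π(2.2000e-04)² = 1.521e-07 m²; R₁ = ρL/(N·A_s) = (2.76×10^-8)(353)/(7×1.521e-07) = 9.154 Ω
Section 2: A = π(d/2)² = π(7.5000e-04 m)² = 1.767e-06 m²
R₂ = (2.76×10^-8)(28.3)/(1.767e-06) = 0.442 Ω
R = R₁ + R₂ = 9.596 Ω
P = I²R = (16.7)² × 9.596 = 2680 W

2680 W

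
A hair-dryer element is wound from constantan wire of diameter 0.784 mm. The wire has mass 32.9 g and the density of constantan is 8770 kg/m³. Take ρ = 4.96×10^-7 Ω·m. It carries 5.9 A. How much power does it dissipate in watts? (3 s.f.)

A = π(d/2)² = π(3.9200e-04 m)² = 4.8275e-07 m²
L = m/(density·A) = 0.0329/(8770×4.8275e-07) = 7.771 m
R = ρL/A = (4.96×10^-7)(7.771)/(4.8275e-07) = 7.984 Ω
P = I²R = (5.9)² × 7.984 = 278 W

278 W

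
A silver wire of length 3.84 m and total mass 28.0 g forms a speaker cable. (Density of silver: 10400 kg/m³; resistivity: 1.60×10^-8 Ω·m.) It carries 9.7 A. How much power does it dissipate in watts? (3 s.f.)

A = m/(density·L) = 0.028/(10400×3.84) = 7.0112e-07 m²
R = ρL/A = (1.60×10^-8)(3.84)/(7.0112e-07) = 0.08763 Ω
P = I²R = (9.7)² × 0.08763 = 8.25 W

8.25 W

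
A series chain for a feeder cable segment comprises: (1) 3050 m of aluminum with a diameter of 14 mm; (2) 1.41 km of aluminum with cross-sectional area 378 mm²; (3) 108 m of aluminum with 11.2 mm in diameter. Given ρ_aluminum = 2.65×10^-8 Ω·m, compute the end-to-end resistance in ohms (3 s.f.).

Seg 1: A = π(d/2)² = π(7.0000e-03 m)² = 1.539e-04 m²
R_1 = (2.65×10^-8)(3050)/(1.539e-04) = 0.525 Ω
Seg 2: A = 378 mm² = 3.780e-04 m²
R_2 = (2.65×10^-8)(1410)/(3.780e-04) = 0.09885 Ω
Seg 3: A = π(d/2)² = π(5.6000e-03 m)² = 9.852e-05 m²
R_3 = (2.65×10^-8)(108)/(9.852e-05) = 0.02905 Ω
R_total = R_1 + R_2 + R_3 = 0.653 Ω

0.653 Ω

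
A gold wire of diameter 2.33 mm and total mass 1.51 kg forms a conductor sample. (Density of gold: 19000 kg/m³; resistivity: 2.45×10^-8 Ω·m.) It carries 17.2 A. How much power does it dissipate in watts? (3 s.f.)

31.7 W

A = π(d/2)² = π(1.1650e-03 m)² = 4.2638e-06 m²
L = m/(density·A) = 1.51/(19000×4.2638e-06) = 18.64 m
R = ρL/A = (2.45×10^-8)(18.64)/(4.2638e-06) = 0.1071 Ω
P = I²R = (17.2)² × 0.1071 = 31.7 W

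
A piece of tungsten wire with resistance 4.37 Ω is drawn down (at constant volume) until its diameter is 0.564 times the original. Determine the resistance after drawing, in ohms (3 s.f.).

Volume constant ⇒ L' = L/r² with r = 0.564. R' = ρL'/A' = ρ(L/r²)/(πr²d₀²/4) = R/r⁴.
R' = 9.883 × 4.37 = 43.2 Ω

43.2 Ω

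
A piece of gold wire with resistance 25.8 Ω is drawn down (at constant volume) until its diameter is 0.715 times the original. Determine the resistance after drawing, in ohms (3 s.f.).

Volume constant ⇒ L' = L/r² with r = 0.715. R' = ρL'/A' = ρ(L/r²)/(πr²d₀²/4) = R/r⁴.
R' = 3.826 × 25.8 = 98.7 Ω

98.7 Ω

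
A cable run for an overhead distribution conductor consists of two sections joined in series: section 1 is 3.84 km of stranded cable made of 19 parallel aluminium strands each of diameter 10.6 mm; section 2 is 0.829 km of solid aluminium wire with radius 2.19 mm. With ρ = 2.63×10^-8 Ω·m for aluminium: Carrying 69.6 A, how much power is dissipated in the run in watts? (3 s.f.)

Section 1: A_strand = π(5.3000e-03)² = 8.825e-05 m²; R₁ = ρL/(N·A_s) = (2.63×10^-8)(3840)/(19×8.825e-05) = 0.06023 Ω
Section 2: A = πr² = π(2.1900e-03 m)² = 1.507e-05 m²
R₂ = (2.63×10^-8)(829)/(1.507e-05) = 1.447 Ω
R = R₁ + R₂ = 1.507 Ω
P = I²R = (69.6)² × 1.507 = 7300 W

7300 W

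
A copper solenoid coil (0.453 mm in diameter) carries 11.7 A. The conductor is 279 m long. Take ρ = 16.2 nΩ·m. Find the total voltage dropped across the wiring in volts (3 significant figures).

328 V

ρ = 16.2 nΩ·m = 1.62×10^-8 Ω·m
A = π(d/2)² = π(2.2650e-04 m)² = 1.612e-07 m²
R = ρL/A = (1.62×10^-8)(279)/(1.612e-07) = 28.04 Ω
V = IR = 11.7 × 28.04 = 328 V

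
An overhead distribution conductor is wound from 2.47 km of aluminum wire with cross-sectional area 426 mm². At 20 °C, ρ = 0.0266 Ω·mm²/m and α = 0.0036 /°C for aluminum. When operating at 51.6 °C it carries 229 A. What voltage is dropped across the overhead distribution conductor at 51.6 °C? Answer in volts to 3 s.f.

39.3 V

ρ = 0.0266 Ω·mm²/m = 2.66×10^-8 Ω·m
A = 426 mm² = 4.260e-04 m²
R₍20₎ = ρL/A = (2.66×10^-8)(2470)/(4.260e-04) = 0.1542 Ω
R₍51.6₎ = R₍20₎(1 + αΔT) = 0.1542 × (1 + 0.0036×31.6) = 0.1718 Ω
V = IR = 229 × 0.1718 = 39.3 V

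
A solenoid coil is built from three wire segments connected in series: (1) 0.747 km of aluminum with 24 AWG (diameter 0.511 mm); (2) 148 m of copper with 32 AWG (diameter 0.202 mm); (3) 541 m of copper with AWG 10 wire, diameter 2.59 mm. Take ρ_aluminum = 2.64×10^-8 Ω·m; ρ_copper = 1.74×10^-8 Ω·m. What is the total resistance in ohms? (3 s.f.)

Seg 1: A = π(0.511/2 mm)² = π(2.5550e-04 m)² = 2.051e-07 m²
R_1 = (2.64×10^-8)(747)/(2.051e-07) = 96.16 Ω
Seg 2: A = π(0.202/2 mm)² = π(1.0100e-04 m)² = 3.205e-08 m²
R_2 = (1.74×10^-8)(148)/(3.205e-08) = 80.36 Ω
Seg 3: A = π(2.59/2 mm)² = π(1.2950e-03 m)² = 5.269e-06 m²
R_3 = (1.74×10^-8)(541)/(5.269e-06) = 1.787 Ω
R_total = R_1 + R_2 + R_3 = 178 Ω

178 Ω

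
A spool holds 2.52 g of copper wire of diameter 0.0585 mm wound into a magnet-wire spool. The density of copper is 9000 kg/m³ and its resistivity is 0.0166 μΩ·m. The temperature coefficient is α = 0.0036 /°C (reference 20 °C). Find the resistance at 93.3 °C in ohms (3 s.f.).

ρ = 0.0166 μΩ·m = 1.66×10^-8 Ω·m
A = π(d/2)² = π(2.9250e-05 m)² = 2.6878e-09 m²
L = m/(density·A) = 0.00252/(9000×2.6878e-09) = 104.2 m
R = ρL/A = (1.66×10^-8)(104.2)/(2.6878e-09) = 643.4 Ω
R(93.3 °C) = 643.4 × (1 + 0.0036×73.3) = 813 Ω

813 Ω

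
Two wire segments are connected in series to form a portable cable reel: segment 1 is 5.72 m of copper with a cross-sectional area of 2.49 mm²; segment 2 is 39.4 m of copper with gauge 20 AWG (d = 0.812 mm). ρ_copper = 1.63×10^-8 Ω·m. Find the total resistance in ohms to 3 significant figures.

Segment 1: A = 2.49 mm² = 2.490e-06 m²
R₁ = ρL/A = (1.63×10^-8)(5.72)/(2.490e-06) = 0.03744 Ω
Segment 2: A = π(0.812/2 mm)² = π(4.0600e-04 m)² = 5.178e-07 m²
R₂ = (1.63×10^-8)(39.4)/(5.178e-07) = 1.24 Ω
R = R₁ + R₂ = 1.28 Ω

1.28 Ω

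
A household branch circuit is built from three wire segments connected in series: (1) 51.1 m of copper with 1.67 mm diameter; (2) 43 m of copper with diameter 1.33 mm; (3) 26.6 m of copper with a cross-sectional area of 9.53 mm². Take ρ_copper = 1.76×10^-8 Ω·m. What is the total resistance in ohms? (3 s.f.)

Seg 1: A = π(d/2)² = π(8.3500e-04 m)² = 2.190e-06 m²
R_1 = (1.76×10^-8)(51.1)/(2.190e-06) = 0.4106 Ω
Seg 2: A = π(d/2)² = π(6.6500e-04 m)² = 1.389e-06 m²
R_2 = (1.76×10^-8)(43)/(1.389e-06) = 0.5447 Ω
Seg 3: A = 9.53 mm² = 9.530e-06 m²
R_3 = (1.76×10^-8)(26.6)/(9.530e-06) = 0.04912 Ω
R_total = R_1 + R_2 + R_3 = 1.00 Ω

1.00 Ω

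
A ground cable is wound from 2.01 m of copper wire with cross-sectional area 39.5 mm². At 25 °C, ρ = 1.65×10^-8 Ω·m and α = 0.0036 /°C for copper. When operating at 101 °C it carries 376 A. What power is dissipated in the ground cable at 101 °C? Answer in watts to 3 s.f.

A = 39.5 mm² = 3.950e-05 m²
R₍25₎ = ρL/A = (1.65×10^-8)(2.01)/(3.950e-05) = 8.396×10^-4 Ω
R₍101₎ = R₍25₎(1 + αΔT) = 8.396×10^-4 × (1 + 0.0036×76) = 0.001069 Ω
P = I²R = (376)² × 0.001069 = 151 W

151 W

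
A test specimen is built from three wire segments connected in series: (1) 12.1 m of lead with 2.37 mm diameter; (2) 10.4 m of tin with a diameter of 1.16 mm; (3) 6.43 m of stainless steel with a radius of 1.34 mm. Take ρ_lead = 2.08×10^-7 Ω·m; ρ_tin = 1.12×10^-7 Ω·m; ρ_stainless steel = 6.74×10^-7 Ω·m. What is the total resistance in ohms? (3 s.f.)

2.44 Ω

Seg 1: A = π(d/2)² = π(1.1850e-03 m)² = 4.412e-06 m²
R_1 = (2.08×10^-7)(12.1)/(4.412e-06) = 0.5705 Ω
Seg 2: A = π(d/2)² = π(5.8000e-04 m)² = 1.057e-06 m²
R_2 = (1.12×10^-7)(10.4)/(1.057e-06) = 1.102 Ω
Seg 3: A = πr² = π(1.3400e-03 m)² = 5.641e-06 m²
R_3 = (6.74×10^-7)(6.43)/(5.641e-06) = 0.7683 Ω
R_total = R_1 + R_2 + R_3 = 2.44 Ω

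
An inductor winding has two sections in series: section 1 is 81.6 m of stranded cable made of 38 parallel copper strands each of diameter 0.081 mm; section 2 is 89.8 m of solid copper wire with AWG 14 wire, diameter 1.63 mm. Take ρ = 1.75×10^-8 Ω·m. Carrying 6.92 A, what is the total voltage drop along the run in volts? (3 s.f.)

55.7 V

Section 1: A_strand = π(4.0500e-05)² = 5.153e-09 m²; R₁ = ρL/(N·A_s) = (1.75×10^-8)(81.6)/(38×5.153e-09) = 7.293 Ω
Section 2: A = π(1.63/2 mm)² = π(8.1500e-04 m)² = 2.087e-06 m²
R₂ = (1.75×10^-8)(89.8)/(2.087e-06) = 0.7531 Ω
R = R₁ + R₂ = 8.046 Ω
V = IR = 6.92 × 8.046 = 55.7 V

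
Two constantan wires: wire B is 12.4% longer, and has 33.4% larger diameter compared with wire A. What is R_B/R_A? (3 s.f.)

R ∝ L/d², so R_B/R_A = (1 + 12.4/100) × (1 + 33.4/100)⁻²
= 1.124 × 0.5619 = 0.632

0.632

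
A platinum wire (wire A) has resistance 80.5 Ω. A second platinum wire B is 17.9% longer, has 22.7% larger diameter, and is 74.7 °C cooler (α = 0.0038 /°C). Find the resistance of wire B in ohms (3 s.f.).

45.1 Ω

R ∝ ρL/d² with ρ ∝ (1+αΔT), so R_B/R_A = (1 + 17.9/100) × (1 + 22.7/100)⁻² × (1 − 0.0038×74.7)
= 1.179 × 0.6642 × 0.7161 = 0.5608
R_B = 0.5608 × 80.5 = 45.1 Ω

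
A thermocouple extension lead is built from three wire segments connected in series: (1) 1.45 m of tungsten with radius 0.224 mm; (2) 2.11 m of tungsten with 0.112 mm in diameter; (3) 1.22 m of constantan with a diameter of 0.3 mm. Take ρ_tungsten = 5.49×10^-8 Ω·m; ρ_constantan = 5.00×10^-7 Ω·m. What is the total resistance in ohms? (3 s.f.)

20.9 Ω

Seg 1: A = πr² = π(2.2400e-04 m)² = 1.576e-07 m²
R_1 = (5.49×10^-8)(1.45)/(1.576e-07) = 0.505 Ω
Seg 2: A = π(d/2)² = π(5.6000e-05 m)² = 9.852e-09 m²
R_2 = (5.49×10^-8)(2.11)/(9.852e-09) = 11.76 Ω
Seg 3: A = π(d/2)² = π(1.5000e-04 m)² = 7.069e-08 m²
R_3 = (5.00×10^-7)(1.22)/(7.069e-08) = 8.63 Ω
R_total = R_1 + R_2 + R_3 = 20.9 Ω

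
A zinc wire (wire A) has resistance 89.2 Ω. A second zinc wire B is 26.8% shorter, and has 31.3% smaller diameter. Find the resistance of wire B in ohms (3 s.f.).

R ∝ L/d², so R_B/R_A = (1 − 26.8/100) × (1 − 31.3/100)⁻²
= 0.732 × 2.119 = 1.551
R_B = 1.551 × 89.2 = 138 Ω

138 Ω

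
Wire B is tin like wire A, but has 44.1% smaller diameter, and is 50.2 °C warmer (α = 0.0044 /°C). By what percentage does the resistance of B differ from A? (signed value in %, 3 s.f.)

291%

R ∝ ρL/d² with ρ ∝ (1+αΔT), so R_B/R_A = (1 − 44.1/100)⁻² × (1 + 0.0044×50.2)
= 3.2 × 1.221 = 3.907
(R_B − R_A)/R_A = 3.907 − 1 = 291%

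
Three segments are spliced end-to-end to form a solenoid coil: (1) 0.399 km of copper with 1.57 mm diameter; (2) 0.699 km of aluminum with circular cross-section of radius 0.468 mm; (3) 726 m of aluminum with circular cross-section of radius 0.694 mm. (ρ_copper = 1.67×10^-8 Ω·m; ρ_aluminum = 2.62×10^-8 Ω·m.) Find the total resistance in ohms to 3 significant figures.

42.6 Ω

Seg 1: A = π(d/2)² = π(7.8500e-04 m)² = 1.936e-06 m²
R_1 = (1.67×10^-8)(399)/(1.936e-06) = 3.442 Ω
Seg 2: A = πr² = π(4.6800e-04 m)² = 6.881e-07 m²
R_2 = (2.62×10^-8)(699)/(6.881e-07) = 26.62 Ω
Seg 3: A = πr² = π(6.9400e-04 m)² = 1.513e-06 m²
R_3 = (2.62×10^-8)(726)/(1.513e-06) = 12.57 Ω
R_total = R_1 + R_2 + R_3 = 42.6 Ω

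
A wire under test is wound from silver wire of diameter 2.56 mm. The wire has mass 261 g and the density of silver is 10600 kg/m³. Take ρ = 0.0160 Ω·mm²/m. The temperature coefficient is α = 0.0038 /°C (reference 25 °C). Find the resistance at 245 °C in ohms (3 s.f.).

ρ = 0.0160 Ω·mm²/m = 1.60×10^-8 Ω·m
A = π(d/2)² = π(1.2800e-03 m)² = 5.1472e-06 m²
L = m/(density·A) = 0.261/(10600×5.1472e-06) = 4.784 m
R = ρL/A = (1.60×10^-8)(4.784)/(5.1472e-06) = 0.01487 Ω
R(245 °C) = 0.01487 × (1 + 0.0038×220) = 0.0273 Ω

0.0273 Ω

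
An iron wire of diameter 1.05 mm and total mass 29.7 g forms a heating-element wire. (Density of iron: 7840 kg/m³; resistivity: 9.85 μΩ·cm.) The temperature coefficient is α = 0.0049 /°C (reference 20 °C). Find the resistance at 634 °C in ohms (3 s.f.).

1.99 Ω

ρ = 9.85 μΩ·cm = 9.85×10^-8 Ω·m
A = π(d/2)² = π(5.2500e-04 m)² = 8.6590e-07 m²
L = m/(density·A) = 0.0297/(7840×8.6590e-07) = 4.375 m
R = ρL/A = (9.85×10^-8)(4.375)/(8.6590e-07) = 0.4977 Ω
R(634 °C) = 0.4977 × (1 + 0.0049×614) = 1.99 Ω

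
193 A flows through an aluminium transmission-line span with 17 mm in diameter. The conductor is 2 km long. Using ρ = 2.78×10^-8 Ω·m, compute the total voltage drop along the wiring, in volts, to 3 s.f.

47.3 V

A = π(d/2)² = π(8.5000e-03 m)² = 2.270e-04 m²
R = ρL/A = (2.78×10^-8)(2000)/(2.270e-04) = 0.245 Ω
V = IR = 193 × 0.245 = 47.3 V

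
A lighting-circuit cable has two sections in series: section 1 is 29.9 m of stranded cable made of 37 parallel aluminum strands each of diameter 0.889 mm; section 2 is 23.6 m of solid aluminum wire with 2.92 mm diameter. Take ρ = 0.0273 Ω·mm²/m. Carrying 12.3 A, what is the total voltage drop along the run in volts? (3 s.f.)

1.62 V

ρ = 0.0273 Ω·mm²/m = 2.73×10^-8 Ω·m
Section 1: A_strand = π(4.4450e-04)² = 6.207e-07 m²; R₁ = ρL/(N·A_s) = (2.73×10^-8)(29.9)/(37×6.207e-07) = 0.03554 Ω
Section 2: A = π(d/2)² = π(1.4600e-03 m)² = 6.697e-06 m²
R₂ = (2.73×10^-8)(23.6)/(6.697e-06) = 0.09621 Ω
R = R₁ + R₂ = 0.1318 Ω
V = IR = 12.3 × 0.1318 = 1.62 V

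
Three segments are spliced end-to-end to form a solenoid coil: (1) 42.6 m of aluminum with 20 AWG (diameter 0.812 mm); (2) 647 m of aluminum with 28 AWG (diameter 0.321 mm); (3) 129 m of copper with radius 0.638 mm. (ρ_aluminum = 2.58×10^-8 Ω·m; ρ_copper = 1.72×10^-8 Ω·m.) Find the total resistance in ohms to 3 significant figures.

210 Ω

Seg 1: A = π(0.812/2 mm)² = π(4.0600e-04 m)² = 5.178e-07 m²
R_1 = (2.58×10^-8)(42.6)/(5.178e-07) = 2.122 Ω
Seg 2: A = π(0.321/2 mm)² = π(1.6050e-04 m)² = 8.093e-08 m²
R_2 = (2.58×10^-8)(647)/(8.093e-08) = 206.3 Ω
Seg 3: A = πr² = π(6.3800e-04 m)² = 1.279e-06 m²
R_3 = (1.72×10^-8)(129)/(1.279e-06) = 1.735 Ω
R_total = R_1 + R_2 + R_3 = 210 Ω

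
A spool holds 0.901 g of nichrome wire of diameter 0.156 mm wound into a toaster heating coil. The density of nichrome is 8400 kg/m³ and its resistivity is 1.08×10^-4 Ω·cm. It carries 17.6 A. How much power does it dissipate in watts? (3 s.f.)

ρ = 1.08×10^-4 Ω·cm = 1.08×10^-6 Ω·m
A = π(d/2)² = π(7.8000e-05 m)² = 1.9113e-08 m²
L = m/(density·A) = 9.010×10^-4/(8400×1.9113e-08) = 5.612 m
R = ρL/A = (1.08×10^-6)(5.612)/(1.9113e-08) = 317.1 Ω
P = I²R = (17.6)² × 317.1 = 98200 W

98200 W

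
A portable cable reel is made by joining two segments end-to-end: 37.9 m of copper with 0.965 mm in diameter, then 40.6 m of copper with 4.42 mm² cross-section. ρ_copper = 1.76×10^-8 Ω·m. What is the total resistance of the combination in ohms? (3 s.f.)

1.07 Ω

Segment 1: A = π(d/2)² = π(4.8250e-04 m)² = 7.314e-07 m²
R₁ = ρL/A = (1.76×10^-8)(37.9)/(7.314e-07) = 0.912 Ω
Segment 2: A = 4.42 mm² = 4.420e-06 m²
R₂ = (1.76×10^-8)(40.6)/(4.420e-06) = 0.1617 Ω
R = R₁ + R₂ = 1.07 Ω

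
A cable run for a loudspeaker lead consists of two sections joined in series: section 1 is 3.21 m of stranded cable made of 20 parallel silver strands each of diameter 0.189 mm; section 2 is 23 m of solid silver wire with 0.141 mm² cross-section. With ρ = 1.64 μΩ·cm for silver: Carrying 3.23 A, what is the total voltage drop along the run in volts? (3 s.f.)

ρ = 1.64 μΩ·cm = 1.64×10^-8 Ω·m
Section 1: A_strand = π(9.4500e-05)² = 2.806e-08 m²; R₁ = ρL/(N·A_s) = (1.64×10^-8)(3.21)/(20×2.806e-08) = 0.09382 Ω
Section 2: A = 0.141 mm² = 1.410e-07 m²
R₂ = (1.64×10^-8)(23)/(1.410e-07) = 2.675 Ω
R = R₁ + R₂ = 2.769 Ω
V = IR = 3.23 × 2.769 = 8.94 V

8.94 V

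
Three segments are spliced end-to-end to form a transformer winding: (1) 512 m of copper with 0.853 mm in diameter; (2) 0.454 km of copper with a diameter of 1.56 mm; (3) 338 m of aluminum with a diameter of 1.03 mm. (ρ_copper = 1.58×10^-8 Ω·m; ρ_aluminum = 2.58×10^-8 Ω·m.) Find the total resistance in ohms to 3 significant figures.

28.4 Ω

Seg 1: A = π(d/2)² = π(4.2650e-04 m)² = 5.715e-07 m²
R_1 = (1.58×10^-8)(512)/(5.715e-07) = 14.16 Ω
Seg 2: A = π(d/2)² = π(7.8000e-04 m)² = 1.911e-06 m²
R_2 = (1.58×10^-8)(454)/(1.911e-06) = 3.753 Ω
Seg 3: A = π(d/2)² = π(5.1500e-04 m)² = 8.332e-07 m²
R_3 = (2.58×10^-8)(338)/(8.332e-07) = 10.47 Ω
R_total = R_1 + R_2 + R_3 = 28.4 Ω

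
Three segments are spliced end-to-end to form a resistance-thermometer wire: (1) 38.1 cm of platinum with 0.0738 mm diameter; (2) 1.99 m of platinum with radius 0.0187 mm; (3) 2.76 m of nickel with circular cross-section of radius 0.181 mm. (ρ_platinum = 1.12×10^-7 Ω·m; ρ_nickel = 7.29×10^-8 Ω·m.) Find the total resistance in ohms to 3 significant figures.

Seg 1: A = π(d/2)² = π(3.6900e-05 m)² = 4.278e-09 m²
R_1 = (1.12×10^-7)(0.381)/(4.278e-09) = 9.976 Ω
Seg 2: A = πr² = π(1.8700e-05 m)² = 1.099e-09 m²
R_2 = (1.12×10^-7)(1.99)/(1.099e-09) = 202.9 Ω
Seg 3: A = πr² = π(1.8100e-04 m)² = 1.029e-07 m²
R_3 = (7.29×10^-8)(2.76)/(1.029e-07) = 1.955 Ω
R_total = R_1 + R_2 + R_3 = 215 Ω

215 Ω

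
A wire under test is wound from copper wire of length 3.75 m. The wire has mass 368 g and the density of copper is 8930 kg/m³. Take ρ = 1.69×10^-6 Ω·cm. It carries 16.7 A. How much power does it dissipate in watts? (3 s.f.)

ρ = 1.69×10^-6 Ω·cm = 1.69×10^-8 Ω·m
A = m/(density·L) = 0.368/(8930×3.75) = 1.0989e-05 m²
R = ρL/A = (1.69×10^-8)(3.75)/(1.0989e-05) = 0.005767 Ω
P = I²R = (16.7)² × 0.005767 = 1.61 W

1.61 W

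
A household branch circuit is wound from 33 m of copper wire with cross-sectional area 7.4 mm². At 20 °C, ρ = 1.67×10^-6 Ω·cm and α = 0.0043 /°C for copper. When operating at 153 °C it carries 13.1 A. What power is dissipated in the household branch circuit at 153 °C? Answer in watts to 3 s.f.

ρ = 1.67×10^-6 Ω·cm = 1.67×10^-8 Ω·m
A = 7.4 mm² = 7.400e-06 m²
R₍20₎ = ρL/A = (1.67×10^-8)(33)/(7.400e-06) = 0.07447 Ω
R₍153₎ = R₍20₎(1 + αΔT) = 0.07447 × (1 + 0.0043×133) = 0.1171 Ω
P = I²R = (13.1)² × 0.1171 = 20.1 W

20.1 W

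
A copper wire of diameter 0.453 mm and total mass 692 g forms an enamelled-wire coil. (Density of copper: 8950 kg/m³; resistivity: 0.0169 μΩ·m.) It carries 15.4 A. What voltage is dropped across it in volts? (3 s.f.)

ρ = 0.0169 μΩ·m = 1.69×10^-8 Ω·m
A = π(d/2)² = π(2.2650e-04 m)² = 1.6117e-07 m²
L = m/(density·A) = 0.692/(8950×1.6117e-07) = 479.7 m
R = ρL/A = (1.69×10^-8)(479.7)/(1.6117e-07) = 50.3 Ω
V = IR = 15.4 × 50.3 = 775 V

775 V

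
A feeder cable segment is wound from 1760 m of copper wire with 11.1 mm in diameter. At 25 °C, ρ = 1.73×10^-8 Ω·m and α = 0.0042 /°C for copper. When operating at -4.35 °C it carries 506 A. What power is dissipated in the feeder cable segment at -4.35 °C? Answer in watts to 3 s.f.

A = π(d/2)² = π(5.5500e-03 m)² = 9.677e-05 m²
R₍25₎ = ρL/A = (1.73×10^-8)(1760)/(9.677e-05) = 0.3146 Ω
R₍-4.35₎ = R₍25₎(1 + αΔT) = 0.3146 × (1 + 0.0042×-29.4) = 0.2759 Ω
P = I²R = (506)² × 0.2759 = 70600 W

70600 W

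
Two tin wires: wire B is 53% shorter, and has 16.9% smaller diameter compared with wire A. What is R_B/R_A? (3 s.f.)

0.681

R ∝ L/d², so R_B/R_A = (1 − 53/100) × (1 − 16.9/100)⁻²
= 0.47 × 1.448 = 0.681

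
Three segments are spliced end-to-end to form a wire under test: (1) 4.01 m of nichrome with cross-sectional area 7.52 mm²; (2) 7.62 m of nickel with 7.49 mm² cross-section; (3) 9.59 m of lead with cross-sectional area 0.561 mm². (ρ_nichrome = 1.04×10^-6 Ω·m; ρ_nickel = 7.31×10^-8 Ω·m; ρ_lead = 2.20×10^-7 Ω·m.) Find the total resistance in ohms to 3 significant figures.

Seg 1: A = 7.52 mm² = 7.520e-06 m²
R_1 = (1.04×10^-6)(4.01)/(7.520e-06) = 0.5546 Ω
Seg 2: A = 7.49 mm² = 7.490e-06 m²
R_2 = (7.31×10^-8)(7.62)/(7.490e-06) = 0.07437 Ω
Seg 3: A = 0.561 mm² = 5.610e-07 m²
R_3 = (2.20×10^-7)(9.59)/(5.610e-07) = 3.761 Ω
R_total = R_1 + R_2 + R_3 = 4.39 Ω

4.39 Ω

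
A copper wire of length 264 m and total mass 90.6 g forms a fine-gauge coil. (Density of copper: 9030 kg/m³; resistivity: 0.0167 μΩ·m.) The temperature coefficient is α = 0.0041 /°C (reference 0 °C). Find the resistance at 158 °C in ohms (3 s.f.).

191 Ω

ρ = 0.0167 μΩ·m = 1.67×10^-8 Ω·m
A = m/(density·L) = 0.0906/(9030×264) = 3.8005e-08 m²
R = ρL/A = (1.67×10^-8)(264)/(3.8005e-08) = 116 Ω
R(158 °C) = 116 × (1 + 0.0041×158) = 191 Ω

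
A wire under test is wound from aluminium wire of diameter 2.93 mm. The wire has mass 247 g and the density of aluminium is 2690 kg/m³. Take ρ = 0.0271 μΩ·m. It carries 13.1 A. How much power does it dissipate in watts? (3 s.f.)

ρ = 0.0271 μΩ·m = 2.71×10^-8 Ω·m
A = π(d/2)² = π(1.4650e-03 m)² = 6.7426e-06 m²
L = m/(density·A) = 0.247/(2690×6.7426e-06) = 13.62 m
R = ρL/A = (2.71×10^-8)(13.62)/(6.7426e-06) = 0.05473 Ω
P = I²R = (13.1)² × 0.05473 = 9.39 W

9.39 W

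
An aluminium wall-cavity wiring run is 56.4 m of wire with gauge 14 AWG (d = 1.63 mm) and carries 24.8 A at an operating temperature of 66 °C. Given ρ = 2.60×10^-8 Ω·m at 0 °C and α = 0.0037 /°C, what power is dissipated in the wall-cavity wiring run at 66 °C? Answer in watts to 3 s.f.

538 W

A = π(1.63/2 mm)² = π(8.1500e-04 m)² = 2.087e-06 m²
R₍0₎ = ρL/A = (2.60×10^-8)(56.4)/(2.087e-06) = 0.7027 Ω
R₍66₎ = R₍0₎(1 + αΔT) = 0.7027 × (1 + 0.0037×66) = 0.8743 Ω
P = I²R = (24.8)² × 0.8743 = 538 W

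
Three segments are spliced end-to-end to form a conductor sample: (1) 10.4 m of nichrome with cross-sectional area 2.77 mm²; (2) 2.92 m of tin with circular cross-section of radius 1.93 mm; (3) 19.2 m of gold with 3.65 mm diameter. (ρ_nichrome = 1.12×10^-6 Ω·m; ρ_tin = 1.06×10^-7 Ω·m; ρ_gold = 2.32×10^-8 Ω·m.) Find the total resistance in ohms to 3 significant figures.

Seg 1: A = 2.77 mm² = 2.770e-06 m²
R_1 = (1.12×10^-6)(10.4)/(2.770e-06) = 4.205 Ω
Seg 2: A = πr² = π(1.9300e-03 m)² = 1.170e-05 m²
R_2 = (1.06×10^-7)(2.92)/(1.170e-05) = 0.02645 Ω
Seg 3: A = π(d/2)² = π(1.8250e-03 m)² = 1.046e-05 m²
R_3 = (2.32×10^-8)(19.2)/(1.046e-05) = 0.04257 Ω
R_total = R_1 + R_2 + R_3 = 4.27 Ω

4.27 Ω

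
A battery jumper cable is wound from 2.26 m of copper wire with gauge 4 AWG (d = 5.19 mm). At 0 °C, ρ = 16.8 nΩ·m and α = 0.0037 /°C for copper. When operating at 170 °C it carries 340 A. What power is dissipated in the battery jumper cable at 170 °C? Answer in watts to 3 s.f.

338 W

ρ = 16.8 nΩ·m = 1.68×10^-8 Ω·m
A = π(5.19/2 mm)² = π(2.5950e-03 m)² = 2.116e-05 m²
R₍0₎ = ρL/A = (1.68×10^-8)(2.26)/(2.116e-05) = 0.001795 Ω
R₍170₎ = R₍0₎(1 + αΔT) = 0.001795 × (1 + 0.0037×170) = 0.002924 Ω
P = I²R = (340)² × 0.002924 = 338 W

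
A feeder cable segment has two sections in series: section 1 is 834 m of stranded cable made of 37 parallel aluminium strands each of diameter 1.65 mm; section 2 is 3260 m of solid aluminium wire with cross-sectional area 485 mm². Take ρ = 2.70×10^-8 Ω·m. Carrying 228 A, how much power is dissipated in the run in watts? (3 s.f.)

24200 W

Section 1: A_strand = π(8.2500e-04)² = 2.138e-06 m²; R₁ = ρL/(N·A_s) = (2.70×10^-8)(834)/(37×2.138e-06) = 0.2846 Ω
Section 2: A = 485 mm² = 4.850e-04 m²
R₂ = (2.70×10^-8)(3260)/(4.850e-04) = 0.1815 Ω
R = R₁ + R₂ = 0.4661 Ω
P = I²R = (228)² × 0.4661 = 24200 W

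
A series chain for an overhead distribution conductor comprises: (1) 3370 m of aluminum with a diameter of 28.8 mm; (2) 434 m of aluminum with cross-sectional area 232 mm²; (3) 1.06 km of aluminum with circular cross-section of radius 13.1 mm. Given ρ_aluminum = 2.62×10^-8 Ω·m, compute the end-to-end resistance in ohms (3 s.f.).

0.236 Ω

Seg 1: A = π(d/2)² = π(1.4400e-02 m)² = 6.514e-04 m²
R_1 = (2.62×10^-8)(3370)/(6.514e-04) = 0.1355 Ω
Seg 2: A = 232 mm² = 2.320e-04 m²
R_2 = (2.62×10^-8)(434)/(2.320e-04) = 0.04901 Ω
Seg 3: A = πr² = π(1.3100e-02 m)² = 5.391e-04 m²
R_3 = (2.62×10^-8)(1060)/(5.391e-04) = 0.05151 Ω
R_total = R_1 + R_2 + R_3 = 0.236 Ω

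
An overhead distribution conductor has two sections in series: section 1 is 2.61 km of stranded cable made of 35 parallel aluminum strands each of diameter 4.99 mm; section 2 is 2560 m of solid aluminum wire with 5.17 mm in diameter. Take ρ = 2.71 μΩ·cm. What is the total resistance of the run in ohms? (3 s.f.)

ρ = 2.71 μΩ·cm = 2.71×10^-8 Ω·m
Section 1: A_strand = π(2.4950e-03)² = 1.956e-05 m²; R₁ = ρL/(N·A_s) = (2.71×10^-8)(2610)/(35×1.956e-05) = 0.1033 Ω
Section 2: A = π(d/2)² = π(2.5850e-03 m)² = 2.099e-05 m²
R₂ = (2.71×10^-8)(2560)/(2.099e-05) = 3.305 Ω
R = R₁ + R₂ = 3.41 Ω

3.41 Ω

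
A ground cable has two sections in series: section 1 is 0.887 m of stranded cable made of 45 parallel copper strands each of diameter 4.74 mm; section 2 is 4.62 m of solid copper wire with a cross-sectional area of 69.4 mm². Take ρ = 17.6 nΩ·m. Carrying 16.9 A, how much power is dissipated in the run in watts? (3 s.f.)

0.340 W

ρ = 17.6 nΩ·m = 1.76×10^-8 Ω·m
Section 1: A_strand = π(2.3700e-03)² = 1.765e-05 m²; R₁ = ρL/(N·A_s) = (1.76×10^-8)(0.887)/(45×1.765e-05) = 1.966×10^-5 Ω
Section 2: A = 69.4 mm² = 6.940e-05 m²
R₂ = (1.76×10^-8)(4.62)/(6.940e-05) = 0.001172 Ω
R = R₁ + R₂ = 0.001191 Ω
P = I²R = (16.9)² × 0.001191 = 0.340 W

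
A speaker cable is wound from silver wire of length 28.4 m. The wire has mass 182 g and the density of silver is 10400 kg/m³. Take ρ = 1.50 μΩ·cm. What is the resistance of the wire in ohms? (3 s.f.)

ρ = 1.50 μΩ·cm = 1.50×10^-8 Ω·m
A = m/(density·L) = 0.182/(10400×28.4) = 6.1620e-07 m²
R = ρL/A = (1.50×10^-8)(28.4)/(6.1620e-07) = 0.691 Ω

0.691 Ω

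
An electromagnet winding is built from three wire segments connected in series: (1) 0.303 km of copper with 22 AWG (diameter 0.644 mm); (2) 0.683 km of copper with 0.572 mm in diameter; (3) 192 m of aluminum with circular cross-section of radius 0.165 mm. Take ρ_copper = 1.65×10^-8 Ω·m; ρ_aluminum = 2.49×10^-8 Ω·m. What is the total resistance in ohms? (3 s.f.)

Seg 1: A = π(0.644/2 mm)² = π(3.2200e-04 m)² = 3.257e-07 m²
R_1 = (1.65×10^-8)(303)/(3.257e-07) = 15.35 Ω
Seg 2: A = π(d/2)² = π(2.8600e-04 m)² = 2.570e-07 m²
R_2 = (1.65×10^-8)(683)/(2.570e-07) = 43.86 Ω
Seg 3: A = πr² = π(1.6500e-04 m)² = 8.553e-08 m²
R_3 = (2.49×10^-8)(192)/(8.553e-08) = 55.9 Ω
R_total = R_1 + R_2 + R_3 = 115 Ω

115 Ω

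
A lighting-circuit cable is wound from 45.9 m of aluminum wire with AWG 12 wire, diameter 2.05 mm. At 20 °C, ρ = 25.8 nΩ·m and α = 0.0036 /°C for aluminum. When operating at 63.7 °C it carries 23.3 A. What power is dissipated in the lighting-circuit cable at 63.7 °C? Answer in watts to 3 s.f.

225 W

ρ = 25.8 nΩ·m = 2.58×10^-8 Ω·m
A = π(2.05/2 mm)² = π(1.0250e-03 m)² = 3.301e-06 m²
R₍20₎ = ρL/A = (2.58×10^-8)(45.9)/(3.301e-06) = 0.3588 Ω
R₍63.7₎ = R₍20₎(1 + αΔT) = 0.3588 × (1 + 0.0036×43.7) = 0.4152 Ω
P = I²R = (23.3)² × 0.4152 = 225 W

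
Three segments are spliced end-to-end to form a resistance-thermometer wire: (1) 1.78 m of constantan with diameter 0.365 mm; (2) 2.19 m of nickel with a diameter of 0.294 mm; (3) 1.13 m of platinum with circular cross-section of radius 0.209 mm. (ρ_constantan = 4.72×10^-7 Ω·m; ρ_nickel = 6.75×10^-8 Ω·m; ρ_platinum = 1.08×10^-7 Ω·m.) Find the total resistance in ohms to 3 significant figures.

11.1 Ω

Seg 1: A = π(d/2)² = π(1.8250e-04 m)² = 1.046e-07 m²
R_1 = (4.72×10^-7)(1.78)/(1.046e-07) = 8.029 Ω
Seg 2: A = π(d/2)² = π(1.4700e-04 m)² = 6.789e-08 m²
R_2 = (6.75×10^-8)(2.19)/(6.789e-08) = 2.178 Ω
Seg 3: A = πr² = π(2.0900e-04 m)² = 1.372e-07 m²
R_3 = (1.08×10^-7)(1.13)/(1.372e-07) = 0.8893 Ω
R_total = R_1 + R_2 + R_3 = 11.1 Ω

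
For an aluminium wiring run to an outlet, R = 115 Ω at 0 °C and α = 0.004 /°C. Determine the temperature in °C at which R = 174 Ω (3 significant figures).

128 °C

R = R₀(1 + α(T − T₀)) ⇒ T = T₀ + (R/R₀ − 1)/α
T = 0 + (174/115 − 1)/0.004 = 0 + (0.513)/0.004 = 128 °C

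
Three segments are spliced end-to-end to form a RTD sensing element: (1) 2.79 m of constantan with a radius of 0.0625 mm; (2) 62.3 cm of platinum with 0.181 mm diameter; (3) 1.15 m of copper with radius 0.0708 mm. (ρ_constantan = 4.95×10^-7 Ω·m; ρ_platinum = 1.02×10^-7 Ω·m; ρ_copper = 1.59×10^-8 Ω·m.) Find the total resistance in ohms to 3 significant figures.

116 Ω

Seg 1: A = πr² = π(6.2500e-05 m)² = 1.227e-08 m²
R_1 = (4.95×10^-7)(2.79)/(1.227e-08) = 112.5 Ω
Seg 2: A = π(d/2)² = π(9.0500e-05 m)² = 2.573e-08 m²
R_2 = (1.02×10^-7)(0.623)/(2.573e-08) = 2.47 Ω
Seg 3: A = πr² = π(7.0800e-05 m)² = 1.575e-08 m²
R_3 = (1.59×10^-8)(1.15)/(1.575e-08) = 1.161 Ω
R_total = R_1 + R_2 + R_3 = 116 Ω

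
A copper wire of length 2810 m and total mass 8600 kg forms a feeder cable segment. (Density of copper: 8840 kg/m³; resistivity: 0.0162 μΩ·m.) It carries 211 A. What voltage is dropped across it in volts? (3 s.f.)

27.7 V

ρ = 0.0162 μΩ·m = 1.62×10^-8 Ω·m
A = m/(density·L) = 8600/(8840×2810) = 3.4621e-04 m²
R = ρL/A = (1.62×10^-8)(2810)/(3.4621e-04) = 0.1315 Ω
V = IR = 211 × 0.1315 = 27.7 V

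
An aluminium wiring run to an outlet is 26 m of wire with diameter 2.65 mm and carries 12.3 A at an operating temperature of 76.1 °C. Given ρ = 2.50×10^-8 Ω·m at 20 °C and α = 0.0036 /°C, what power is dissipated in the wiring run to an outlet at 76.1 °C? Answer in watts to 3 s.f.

21.4 W

A = π(d/2)² = π(1.3250e-03 m)² = 5.515e-06 m²
R₍20₎ = ρL/A = (2.50×10^-8)(26)/(5.515e-06) = 0.1179 Ω
R₍76.1₎ = R₍20₎(1 + αΔT) = 0.1179 × (1 + 0.0036×56.1) = 0.1417 Ω
P = I²R = (12.3)² × 0.1417 = 21.4 W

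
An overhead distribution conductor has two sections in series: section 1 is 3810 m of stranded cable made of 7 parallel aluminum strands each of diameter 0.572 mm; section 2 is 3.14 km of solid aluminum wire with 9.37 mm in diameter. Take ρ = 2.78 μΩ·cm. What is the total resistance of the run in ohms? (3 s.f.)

ρ = 2.78 μΩ·cm = 2.78×10^-8 Ω·m
Section 1: A_strand = π(2.8600e-04)² = 2.570e-07 m²; R₁ = ρL/(N·A_s) = (2.78×10^-8)(3810)/(7×2.570e-07) = 58.88 Ω
Section 2: A = π(d/2)² = π(4.6850e-03 m)² = 6.896e-05 m²
R₂ = (2.78×10^-8)(3140)/(6.896e-05) = 1.266 Ω
R = R₁ + R₂ = 60.1 Ω

60.1 Ω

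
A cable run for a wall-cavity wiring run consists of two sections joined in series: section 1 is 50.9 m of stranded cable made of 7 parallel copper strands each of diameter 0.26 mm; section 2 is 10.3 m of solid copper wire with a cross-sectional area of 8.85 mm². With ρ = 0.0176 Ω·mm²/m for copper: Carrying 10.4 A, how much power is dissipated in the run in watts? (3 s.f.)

ρ = 0.0176 Ω·mm²/m = 1.76×10^-8 Ω·m
Section 1: A_strand = π(1.3000e-04)² = 5.309e-08 m²; R₁ = ρL/(N·A_s) = (1.76×10^-8)(50.9)/(7×5.309e-08) = 2.41 Ω
Section 2: A = 8.85 mm² = 8.850e-06 m²
R₂ = (1.76×10^-8)(10.3)/(8.850e-06) = 0.02048 Ω
R = R₁ + R₂ = 2.431 Ω
P = I²R = (10.4)² × 2.431 = 263 W

263 W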